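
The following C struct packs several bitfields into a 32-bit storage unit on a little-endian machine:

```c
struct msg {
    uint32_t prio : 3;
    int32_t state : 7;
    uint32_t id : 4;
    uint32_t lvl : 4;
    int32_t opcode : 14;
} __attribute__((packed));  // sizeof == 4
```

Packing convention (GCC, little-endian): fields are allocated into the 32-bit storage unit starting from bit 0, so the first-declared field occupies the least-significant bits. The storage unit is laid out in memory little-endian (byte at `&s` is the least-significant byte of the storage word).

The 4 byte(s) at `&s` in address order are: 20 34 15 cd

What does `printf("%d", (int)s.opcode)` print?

[0]=0x20 [1]=0x34 [2]=0x15 [3]=0xcd (little-endian) → word 0xcd153420
prio [0+:3] = (word>>0) & 0x7 = 0
state [3+:7] = (word>>3) & 0x7f = 4
id [10+:4] = (word>>10) & 0xf = 13
lvl [14+:4] = (word>>14) & 0xf = 4
opcode [18+:14] = (word>>18) & 0x3fff = 13125  ←
opcode signed 14b, MSB=1: 13125 - 16384 = -3259

-3259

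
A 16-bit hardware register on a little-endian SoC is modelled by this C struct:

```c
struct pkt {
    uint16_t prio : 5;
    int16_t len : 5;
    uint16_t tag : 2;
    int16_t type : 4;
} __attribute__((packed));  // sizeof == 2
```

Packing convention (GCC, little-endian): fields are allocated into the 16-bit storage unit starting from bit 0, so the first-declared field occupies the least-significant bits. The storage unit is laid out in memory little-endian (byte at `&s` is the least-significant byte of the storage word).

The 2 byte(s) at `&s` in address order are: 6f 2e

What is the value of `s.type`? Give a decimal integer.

2

[0]=0x6f [1]=0x2e (little-endian) → word 0x2e6f
prio [0+:5] = (word>>0) & 0x1f = 15
len [5+:5] = (word>>5) & 0x1f = 19
tag [10+:2] = (word>>10) & 0x3 = 3
type [12+:4] = (word>>12) & 0xf = 2  ←
type signed 4b, MSB=0: value = 2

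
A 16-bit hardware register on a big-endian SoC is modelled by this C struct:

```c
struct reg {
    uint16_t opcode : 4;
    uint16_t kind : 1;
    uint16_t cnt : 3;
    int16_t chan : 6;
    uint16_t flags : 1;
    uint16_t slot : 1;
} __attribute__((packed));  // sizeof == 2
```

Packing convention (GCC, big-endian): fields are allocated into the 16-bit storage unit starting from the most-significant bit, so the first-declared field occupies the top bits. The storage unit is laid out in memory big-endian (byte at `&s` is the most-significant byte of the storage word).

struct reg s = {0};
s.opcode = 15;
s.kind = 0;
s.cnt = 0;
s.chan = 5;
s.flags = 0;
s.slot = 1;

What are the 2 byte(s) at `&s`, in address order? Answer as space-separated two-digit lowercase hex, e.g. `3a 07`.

f0 15

[12+:4] opcode=15 & 0xf = 0xf; word=0xf000
[11+:1] kind=0 & 0x1 = 0x0; word=0xf000
[8+:3] cnt=0 & 0x7 = 0x0; word=0xf000
[2+:6] chan=5 & 0x3f = 0x5; word=0xf014
[1+:1] flags=0 & 0x1 = 0x0; word=0xf014
[0+:1] slot=1 & 0x1 = 0x1; word=0xf015
word = 0xf015 → big-endian bytes:
  [0]=0xf0  [1]=0x15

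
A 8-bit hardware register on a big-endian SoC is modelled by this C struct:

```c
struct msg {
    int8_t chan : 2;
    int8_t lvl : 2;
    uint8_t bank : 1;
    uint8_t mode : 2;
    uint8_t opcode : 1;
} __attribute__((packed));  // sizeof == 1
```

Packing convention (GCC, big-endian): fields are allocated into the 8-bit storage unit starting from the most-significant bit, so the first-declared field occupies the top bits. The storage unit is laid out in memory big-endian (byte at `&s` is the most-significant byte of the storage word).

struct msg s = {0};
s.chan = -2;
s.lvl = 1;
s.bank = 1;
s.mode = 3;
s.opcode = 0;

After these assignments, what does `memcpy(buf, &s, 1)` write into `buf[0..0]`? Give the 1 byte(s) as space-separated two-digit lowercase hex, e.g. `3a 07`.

[6+:2] chan=-2 & 0x3 = 0x2; word=0x80
[4+:2] lvl=1 & 0x3 = 0x1; word=0x90
[3+:1] bank=1 & 0x1 = 0x1; word=0x98
[1+:2] mode=3 & 0x3 = 0x3; word=0x9e
[0+:1] opcode=0 & 0x1 = 0x0; word=0x9e
word = 0x9e → big-endian bytes:
  [0]=0x9e

9e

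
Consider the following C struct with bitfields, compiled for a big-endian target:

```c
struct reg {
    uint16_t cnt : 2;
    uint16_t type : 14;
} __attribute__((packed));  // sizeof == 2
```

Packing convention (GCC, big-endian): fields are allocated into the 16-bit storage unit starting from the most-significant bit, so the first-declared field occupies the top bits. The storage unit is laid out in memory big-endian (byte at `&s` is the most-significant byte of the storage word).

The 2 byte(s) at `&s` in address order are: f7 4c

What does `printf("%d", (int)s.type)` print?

[0]=0xf7 [1]=0x4c (big-endian) → word 0xf74c
cnt:2 @ bit 14 → (0xf74c>>14)&0x3 = 0x3
type:14 @ bit 0 → (0xf74c>>0)&0x3fff = 0x374c  ←

14156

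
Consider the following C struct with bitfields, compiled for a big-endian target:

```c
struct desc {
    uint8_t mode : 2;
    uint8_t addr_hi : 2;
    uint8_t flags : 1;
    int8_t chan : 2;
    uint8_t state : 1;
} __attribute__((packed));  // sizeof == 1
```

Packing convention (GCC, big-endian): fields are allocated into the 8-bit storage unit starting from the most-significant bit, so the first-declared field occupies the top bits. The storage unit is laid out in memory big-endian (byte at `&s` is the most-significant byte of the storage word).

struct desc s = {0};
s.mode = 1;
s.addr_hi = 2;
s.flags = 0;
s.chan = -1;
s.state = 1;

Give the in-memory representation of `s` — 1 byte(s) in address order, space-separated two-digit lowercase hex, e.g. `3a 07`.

67

[6+:2] mode=1 & 0x3 = 0x1; word=0x40
[4+:2] addr_hi=2 & 0x3 = 0x2; word=0x60
[3+:1] flags=0 & 0x1 = 0x0; word=0x60
[1+:2] chan=-1 & 0x3 = 0x3; word=0x66
[0+:1] state=1 & 0x1 = 0x1; word=0x67
word = 0x67 → big-endian bytes:
  [0]=0x67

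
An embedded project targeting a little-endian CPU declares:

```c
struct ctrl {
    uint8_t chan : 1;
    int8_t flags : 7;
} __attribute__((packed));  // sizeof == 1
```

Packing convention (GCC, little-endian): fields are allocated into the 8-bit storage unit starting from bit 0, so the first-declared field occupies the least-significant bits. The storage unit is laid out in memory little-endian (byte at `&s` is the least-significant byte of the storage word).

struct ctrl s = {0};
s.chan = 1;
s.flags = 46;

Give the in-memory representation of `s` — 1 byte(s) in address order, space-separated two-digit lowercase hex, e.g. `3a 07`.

5d

chan (1b) val=1 bits=0x1 at bit 0: 0x01
flags (7b) val=46 bits=0x2e at bit 1: 0x5d
word = 0x5d → little-endian bytes:
  [0]=0x5d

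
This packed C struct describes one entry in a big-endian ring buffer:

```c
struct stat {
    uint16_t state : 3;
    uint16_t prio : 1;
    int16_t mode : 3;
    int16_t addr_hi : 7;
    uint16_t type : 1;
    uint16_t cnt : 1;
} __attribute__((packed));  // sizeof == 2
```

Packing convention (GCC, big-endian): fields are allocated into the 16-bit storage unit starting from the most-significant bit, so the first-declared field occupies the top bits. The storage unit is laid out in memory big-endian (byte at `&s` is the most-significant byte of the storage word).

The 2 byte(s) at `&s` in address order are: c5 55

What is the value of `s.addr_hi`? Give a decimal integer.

-43

[0]=0xc5 [1]=0x55 (big-endian) → word 0xc555
state:3 @ bit 13 → (0xc555>>13)&0x7 = 0x6
prio:1 @ bit 12 → (0xc555>>12)&0x1 = 0x0
mode:3 @ bit 9 → (0xc555>>9)&0x7 = 0x2
addr_hi:7 @ bit 2 → (0xc555>>2)&0x7f = 0x55  ←
type:1 @ bit 1 → (0xc555>>1)&0x1 = 0x0
cnt:1 @ bit 0 → (0xc555>>0)&0x1 = 0x1
addr_hi signed 7b, MSB=1: 85 - 128 = -43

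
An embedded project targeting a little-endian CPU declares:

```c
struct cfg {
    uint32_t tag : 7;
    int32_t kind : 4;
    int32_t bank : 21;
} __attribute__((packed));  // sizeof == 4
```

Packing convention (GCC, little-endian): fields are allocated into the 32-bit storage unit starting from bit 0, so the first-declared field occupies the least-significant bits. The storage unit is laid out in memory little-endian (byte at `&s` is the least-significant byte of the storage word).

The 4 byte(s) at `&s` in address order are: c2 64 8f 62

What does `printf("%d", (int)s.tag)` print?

66

[0]=0xc2 [1]=0x64 [2]=0x8f [3]=0x62 (little-endian) → word 0x628f64c2
tag [0+:7] = (word>>0) & 0x7f = 66  ←
kind [7+:4] = (word>>7) & 0xf = 9
bank [11+:21] = (word>>11) & 0x1fffff = 807404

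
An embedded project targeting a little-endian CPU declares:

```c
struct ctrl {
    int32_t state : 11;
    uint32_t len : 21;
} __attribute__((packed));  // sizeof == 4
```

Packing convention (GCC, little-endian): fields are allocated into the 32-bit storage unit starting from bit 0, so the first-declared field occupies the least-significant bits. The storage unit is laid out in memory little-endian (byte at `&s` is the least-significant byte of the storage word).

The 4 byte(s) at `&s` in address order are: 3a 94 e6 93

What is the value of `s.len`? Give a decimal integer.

[0]=0x3a [1]=0x94 [2]=0xe6 [3]=0x93 (little-endian) → word 0x93e6943a
state [0+:11] = (word>>0) & 0x7ff = 1082
len [11+:21] = (word>>11) & 0x1fffff = 1211602  ←

1211602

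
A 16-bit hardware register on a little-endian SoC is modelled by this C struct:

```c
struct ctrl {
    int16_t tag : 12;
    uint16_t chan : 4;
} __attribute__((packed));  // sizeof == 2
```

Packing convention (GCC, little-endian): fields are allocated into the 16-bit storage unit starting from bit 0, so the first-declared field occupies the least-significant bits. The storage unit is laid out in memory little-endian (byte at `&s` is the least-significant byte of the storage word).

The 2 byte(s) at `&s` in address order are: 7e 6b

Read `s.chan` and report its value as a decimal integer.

6

[0]=0x7e [1]=0x6b (little-endian) → word 0x6b7e
tag [0+:12] = (word>>0) & 0xfff = 2942
chan [12+:4] = (word>>12) & 0xf = 6  ←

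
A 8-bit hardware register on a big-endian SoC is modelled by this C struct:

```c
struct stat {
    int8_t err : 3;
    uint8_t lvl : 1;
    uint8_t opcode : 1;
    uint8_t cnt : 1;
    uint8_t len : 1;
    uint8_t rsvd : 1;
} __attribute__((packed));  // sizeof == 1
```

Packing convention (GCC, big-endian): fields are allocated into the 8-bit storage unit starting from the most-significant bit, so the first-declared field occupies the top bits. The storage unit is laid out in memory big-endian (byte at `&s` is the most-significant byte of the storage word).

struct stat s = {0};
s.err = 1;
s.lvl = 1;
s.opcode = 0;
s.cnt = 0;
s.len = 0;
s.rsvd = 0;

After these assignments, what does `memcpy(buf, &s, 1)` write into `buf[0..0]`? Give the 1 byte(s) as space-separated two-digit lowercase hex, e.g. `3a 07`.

30

[5+:3] err=1 & 0x7 = 0x1; word=0x20
[4+:1] lvl=1 & 0x1 = 0x1; word=0x30
[3+:1] opcode=0 & 0x1 = 0x0; word=0x30
[2+:1] cnt=0 & 0x1 = 0x0; word=0x30
[1+:1] len=0 & 0x1 = 0x0; word=0x30
[0+:1] rsvd=0 & 0x1 = 0x0; word=0x30
word = 0x30 → big-endian bytes:
  [0]=0x30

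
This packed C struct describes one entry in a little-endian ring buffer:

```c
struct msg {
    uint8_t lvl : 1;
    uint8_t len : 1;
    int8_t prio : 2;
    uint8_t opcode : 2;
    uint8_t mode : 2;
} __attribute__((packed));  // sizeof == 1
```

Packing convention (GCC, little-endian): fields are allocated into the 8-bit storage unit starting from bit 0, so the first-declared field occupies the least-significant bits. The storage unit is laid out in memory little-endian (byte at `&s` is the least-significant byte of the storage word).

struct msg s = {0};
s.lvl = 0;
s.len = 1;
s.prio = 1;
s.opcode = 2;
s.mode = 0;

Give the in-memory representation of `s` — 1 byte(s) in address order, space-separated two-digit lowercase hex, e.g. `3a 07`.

[0+:1] lvl=0 & 0x1 = 0x0; word=0x00
[1+:1] len=1 & 0x1 = 0x1; word=0x02
[2+:2] prio=1 & 0x3 = 0x1; word=0x06
[4+:2] opcode=2 & 0x3 = 0x2; word=0x26
[6+:2] mode=0 & 0x3 = 0x0; word=0x26
word = 0x26 → little-endian bytes:
  [0]=0x26

26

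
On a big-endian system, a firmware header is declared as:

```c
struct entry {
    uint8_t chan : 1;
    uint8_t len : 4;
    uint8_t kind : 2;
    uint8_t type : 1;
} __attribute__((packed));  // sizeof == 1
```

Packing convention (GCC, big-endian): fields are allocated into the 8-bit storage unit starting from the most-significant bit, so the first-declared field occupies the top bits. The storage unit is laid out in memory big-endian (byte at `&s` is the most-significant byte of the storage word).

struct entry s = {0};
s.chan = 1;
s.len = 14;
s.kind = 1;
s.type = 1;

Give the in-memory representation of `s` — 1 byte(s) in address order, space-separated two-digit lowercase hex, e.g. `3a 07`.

[7+:1] chan=1 & 0x1 = 0x1; word=0x80
[3+:4] len=14 & 0xf = 0xe; word=0xf0
[1+:2] kind=1 & 0x3 = 0x1; word=0xf2
[0+:1] type=1 & 0x1 = 0x1; word=0xf3
word = 0xf3 → big-endian bytes:
  [0]=0xf3

f3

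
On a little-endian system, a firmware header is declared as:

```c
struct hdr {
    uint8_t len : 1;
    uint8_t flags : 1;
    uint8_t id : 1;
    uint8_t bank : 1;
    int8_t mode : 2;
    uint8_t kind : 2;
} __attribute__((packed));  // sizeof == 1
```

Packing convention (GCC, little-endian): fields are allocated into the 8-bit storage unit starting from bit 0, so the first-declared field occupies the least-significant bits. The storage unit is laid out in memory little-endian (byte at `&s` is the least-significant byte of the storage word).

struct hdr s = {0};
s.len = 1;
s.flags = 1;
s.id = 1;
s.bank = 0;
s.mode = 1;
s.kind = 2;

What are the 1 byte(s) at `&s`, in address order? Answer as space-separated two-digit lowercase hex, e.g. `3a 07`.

[0+:1] len=1 & 0x1 = 0x1; word=0x01
[1+:1] flags=1 & 0x1 = 0x1; word=0x03
[2+:1] id=1 & 0x1 = 0x1; word=0x07
[3+:1] bank=0 & 0x1 = 0x0; word=0x07
[4+:2] mode=1 & 0x3 = 0x1; word=0x17
[6+:2] kind=2 & 0x3 = 0x2; word=0x97
word = 0x97 → little-endian bytes:
  [0]=0x97

97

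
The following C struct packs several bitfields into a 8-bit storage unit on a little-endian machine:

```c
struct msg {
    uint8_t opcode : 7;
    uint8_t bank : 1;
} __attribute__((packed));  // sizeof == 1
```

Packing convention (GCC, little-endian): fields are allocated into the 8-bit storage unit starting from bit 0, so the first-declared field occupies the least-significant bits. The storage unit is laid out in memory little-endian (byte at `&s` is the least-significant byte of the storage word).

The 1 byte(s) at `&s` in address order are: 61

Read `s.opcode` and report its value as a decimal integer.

97

[0]=0x61 (little-endian) → word 0x61
opcode [0+:7] = (word>>0) & 0x7f = 97  ←
bank [7+:1] = (word>>7) & 0x1 = 0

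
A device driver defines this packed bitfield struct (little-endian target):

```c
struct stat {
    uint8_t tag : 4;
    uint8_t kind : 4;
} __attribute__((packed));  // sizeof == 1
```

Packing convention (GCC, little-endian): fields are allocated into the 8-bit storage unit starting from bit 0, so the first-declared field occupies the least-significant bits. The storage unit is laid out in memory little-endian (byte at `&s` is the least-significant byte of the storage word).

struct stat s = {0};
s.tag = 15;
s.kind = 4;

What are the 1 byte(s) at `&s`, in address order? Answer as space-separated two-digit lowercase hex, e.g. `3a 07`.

4f

tag (4b) val=15 bits=0xf at bit 0: 0x0f
kind (4b) val=4 bits=0x4 at bit 4: 0x4f
word = 0x4f → little-endian bytes:
  [0]=0x4f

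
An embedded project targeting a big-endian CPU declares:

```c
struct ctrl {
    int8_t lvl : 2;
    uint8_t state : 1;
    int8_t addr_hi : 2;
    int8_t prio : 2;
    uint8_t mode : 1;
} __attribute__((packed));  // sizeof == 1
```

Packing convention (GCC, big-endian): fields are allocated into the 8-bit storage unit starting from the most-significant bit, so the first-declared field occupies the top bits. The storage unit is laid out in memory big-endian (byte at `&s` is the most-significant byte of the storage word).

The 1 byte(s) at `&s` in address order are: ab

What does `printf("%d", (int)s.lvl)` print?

[0]=0xab (big-endian) → word 0xab
lvl [6+:2] = (word>>6) & 0x3 = 2  ←
state [5+:1] = (word>>5) & 0x1 = 1
addr_hi [3+:2] = (word>>3) & 0x3 = 1
prio [1+:2] = (word>>1) & 0x3 = 1
mode [0+:1] = (word>>0) & 0x1 = 1
lvl signed 2b, MSB=1: 2 - 4 = -2

-2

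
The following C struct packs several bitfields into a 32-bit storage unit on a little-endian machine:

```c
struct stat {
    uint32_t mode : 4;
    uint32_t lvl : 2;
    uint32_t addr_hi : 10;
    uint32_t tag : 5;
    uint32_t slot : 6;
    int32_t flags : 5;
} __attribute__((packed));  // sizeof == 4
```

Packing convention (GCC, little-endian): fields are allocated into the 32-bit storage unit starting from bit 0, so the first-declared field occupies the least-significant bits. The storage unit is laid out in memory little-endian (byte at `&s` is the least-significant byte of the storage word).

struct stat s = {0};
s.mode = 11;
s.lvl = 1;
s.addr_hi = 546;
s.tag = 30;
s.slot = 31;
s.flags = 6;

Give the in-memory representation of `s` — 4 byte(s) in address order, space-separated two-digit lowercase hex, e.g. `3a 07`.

9b 88 fe 33

mode (4b) val=11 bits=0xb at bit 0: 0x0000000b
lvl (2b) val=1 bits=0x1 at bit 4: 0x0000001b
addr_hi (10b) val=546 bits=0x222 at bit 6: 0x0000889b
tag (5b) val=30 bits=0x1e at bit 16: 0x001e889b
slot (6b) val=31 bits=0x1f at bit 21: 0x03fe889b
flags (5b) val=6 bits=0x6 at bit 27: 0x33fe889b
word = 0x33fe889b → little-endian bytes:
  [0]=0x9b  [1]=0x88  [2]=0xfe  [3]=0x33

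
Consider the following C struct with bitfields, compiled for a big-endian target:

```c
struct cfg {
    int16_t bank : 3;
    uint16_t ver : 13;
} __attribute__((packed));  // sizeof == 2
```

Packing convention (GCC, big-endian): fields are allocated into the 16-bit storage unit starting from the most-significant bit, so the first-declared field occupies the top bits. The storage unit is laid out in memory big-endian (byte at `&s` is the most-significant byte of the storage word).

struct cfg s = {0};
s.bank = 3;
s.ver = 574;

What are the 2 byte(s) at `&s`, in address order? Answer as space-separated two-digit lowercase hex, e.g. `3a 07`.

62 3e

bank (3b) val=3 bits=0x3 at bit 13: 0x6000
ver (13b) val=574 bits=0x23e at bit 0: 0x623e
word = 0x623e → big-endian bytes:
  [0]=0x62  [1]=0x3e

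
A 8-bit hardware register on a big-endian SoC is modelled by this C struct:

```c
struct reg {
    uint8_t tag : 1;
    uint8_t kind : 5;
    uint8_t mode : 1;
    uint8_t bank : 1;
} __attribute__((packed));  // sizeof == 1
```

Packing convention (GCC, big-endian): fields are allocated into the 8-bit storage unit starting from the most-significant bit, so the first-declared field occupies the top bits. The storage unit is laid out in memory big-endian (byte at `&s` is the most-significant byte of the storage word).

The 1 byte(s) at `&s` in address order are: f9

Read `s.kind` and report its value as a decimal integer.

30

[0]=0xf9 (big-endian) → word 0xf9
tag [7+:1] = (word>>7) & 0x1 = 1
kind [2+:5] = (word>>2) & 0x1f = 30  ←
mode [1+:1] = (word>>1) & 0x1 = 0
bank [0+:1] = (word>>0) & 0x1 = 1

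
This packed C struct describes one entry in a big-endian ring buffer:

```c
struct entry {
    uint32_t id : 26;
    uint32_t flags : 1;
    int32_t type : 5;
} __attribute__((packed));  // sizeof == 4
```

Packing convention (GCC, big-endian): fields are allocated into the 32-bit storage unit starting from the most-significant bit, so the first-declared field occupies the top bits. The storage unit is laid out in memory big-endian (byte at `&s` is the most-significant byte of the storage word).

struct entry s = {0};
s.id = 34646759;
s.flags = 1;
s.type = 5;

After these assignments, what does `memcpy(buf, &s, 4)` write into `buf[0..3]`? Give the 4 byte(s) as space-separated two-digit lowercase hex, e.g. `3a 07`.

id:26 = 34646759 → 0x210aae7 << 6 → word 0x842ab9c0
flags:1 = 1 → 0x1 << 5 → word 0x842ab9e0
type:5 = 5 → 0x5 << 0 → word 0x842ab9e5
word = 0x842ab9e5 → big-endian bytes:
  [0]=0x84  [1]=0x2a  [2]=0xb9  [3]=0xe5

84 2a b9 e5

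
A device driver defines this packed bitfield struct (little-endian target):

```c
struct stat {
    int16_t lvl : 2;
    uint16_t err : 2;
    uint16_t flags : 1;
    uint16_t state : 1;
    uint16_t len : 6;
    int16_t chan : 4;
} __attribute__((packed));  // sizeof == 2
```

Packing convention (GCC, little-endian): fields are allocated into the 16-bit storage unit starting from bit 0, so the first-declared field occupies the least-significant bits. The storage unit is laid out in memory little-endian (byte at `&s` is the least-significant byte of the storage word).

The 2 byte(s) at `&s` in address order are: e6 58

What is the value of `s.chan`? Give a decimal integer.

[0]=0xe6 [1]=0x58 (little-endian) → word 0x58e6
lvl [0+:2] = (word>>0) & 0x3 = 2
err [2+:2] = (word>>2) & 0x3 = 1
flags [4+:1] = (word>>4) & 0x1 = 0
state [5+:1] = (word>>5) & 0x1 = 1
len [6+:6] = (word>>6) & 0x3f = 35
chan [12+:4] = (word>>12) & 0xf = 5  ←
chan signed 4b, MSB=0: value = 5

5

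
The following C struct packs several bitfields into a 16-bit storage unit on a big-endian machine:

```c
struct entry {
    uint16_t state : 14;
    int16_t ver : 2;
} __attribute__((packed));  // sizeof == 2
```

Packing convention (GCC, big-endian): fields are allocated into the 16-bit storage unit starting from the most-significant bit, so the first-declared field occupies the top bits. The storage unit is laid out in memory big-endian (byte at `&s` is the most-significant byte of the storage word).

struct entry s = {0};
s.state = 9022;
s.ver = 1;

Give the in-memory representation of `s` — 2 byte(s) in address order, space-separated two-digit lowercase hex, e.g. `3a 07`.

state (14b) val=9022 bits=0x233e at bit 2: 0x8cf8
ver (2b) val=1 bits=0x1 at bit 0: 0x8cf9
word = 0x8cf9 → big-endian bytes:
  [0]=0x8c  [1]=0xf9

8c f9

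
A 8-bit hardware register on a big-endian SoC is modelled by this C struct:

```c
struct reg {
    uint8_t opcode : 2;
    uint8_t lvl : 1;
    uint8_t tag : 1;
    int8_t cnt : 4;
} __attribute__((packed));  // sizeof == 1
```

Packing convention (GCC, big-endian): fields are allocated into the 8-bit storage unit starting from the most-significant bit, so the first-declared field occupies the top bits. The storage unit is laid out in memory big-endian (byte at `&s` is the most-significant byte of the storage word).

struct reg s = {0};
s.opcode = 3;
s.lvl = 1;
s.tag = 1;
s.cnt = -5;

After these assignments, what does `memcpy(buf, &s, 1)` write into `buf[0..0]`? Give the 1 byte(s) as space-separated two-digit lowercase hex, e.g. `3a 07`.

[6+:2] opcode=3 & 0x3 = 0x3; word=0xc0
[5+:1] lvl=1 & 0x1 = 0x1; word=0xe0
[4+:1] tag=1 & 0x1 = 0x1; word=0xf0
[0+:4] cnt=-5 & 0xf = 0xb; word=0xfb
word = 0xfb → big-endian bytes:
  [0]=0xfb

fb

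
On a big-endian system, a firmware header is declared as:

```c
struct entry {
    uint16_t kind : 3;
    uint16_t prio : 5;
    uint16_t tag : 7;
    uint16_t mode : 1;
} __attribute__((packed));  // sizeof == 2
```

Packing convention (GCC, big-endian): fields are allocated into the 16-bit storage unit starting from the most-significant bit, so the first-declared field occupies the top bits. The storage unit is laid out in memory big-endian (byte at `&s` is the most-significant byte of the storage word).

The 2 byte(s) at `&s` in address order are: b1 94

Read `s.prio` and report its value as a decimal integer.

[0]=0xb1 [1]=0x94 (big-endian) → word 0xb194
kind [13+:3] = (word>>13) & 0x7 = 5
prio [8+:5] = (word>>8) & 0x1f = 17  ←
tag [1+:7] = (word>>1) & 0x7f = 74
mode [0+:1] = (word>>0) & 0x1 = 0

17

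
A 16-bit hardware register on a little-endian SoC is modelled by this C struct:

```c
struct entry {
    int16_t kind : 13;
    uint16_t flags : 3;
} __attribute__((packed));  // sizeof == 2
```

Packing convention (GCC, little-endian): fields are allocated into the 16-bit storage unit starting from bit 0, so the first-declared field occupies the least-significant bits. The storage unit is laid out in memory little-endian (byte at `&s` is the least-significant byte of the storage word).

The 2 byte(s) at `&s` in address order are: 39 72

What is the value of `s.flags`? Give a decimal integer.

3

[0]=0x39 [1]=0x72 (little-endian) → word 0x7239
kind [0+:13] = (word>>0) & 0x1fff = 4665
flags [13+:3] = (word>>13) & 0x7 = 3  ←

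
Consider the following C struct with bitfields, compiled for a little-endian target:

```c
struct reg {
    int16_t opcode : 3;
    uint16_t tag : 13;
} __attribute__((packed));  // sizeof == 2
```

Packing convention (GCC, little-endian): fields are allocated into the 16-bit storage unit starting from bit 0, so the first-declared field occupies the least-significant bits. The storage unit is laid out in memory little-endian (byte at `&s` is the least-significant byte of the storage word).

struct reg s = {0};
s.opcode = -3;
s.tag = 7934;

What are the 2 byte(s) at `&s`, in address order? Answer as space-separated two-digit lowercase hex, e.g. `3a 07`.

f5 f7

[0+:3] opcode=-3 & 0x7 = 0x5; word=0x0005
[3+:13] tag=7934 & 0x1fff = 0x1efe; word=0xf7f5
word = 0xf7f5 → little-endian bytes:
  [0]=0xf5  [1]=0xf7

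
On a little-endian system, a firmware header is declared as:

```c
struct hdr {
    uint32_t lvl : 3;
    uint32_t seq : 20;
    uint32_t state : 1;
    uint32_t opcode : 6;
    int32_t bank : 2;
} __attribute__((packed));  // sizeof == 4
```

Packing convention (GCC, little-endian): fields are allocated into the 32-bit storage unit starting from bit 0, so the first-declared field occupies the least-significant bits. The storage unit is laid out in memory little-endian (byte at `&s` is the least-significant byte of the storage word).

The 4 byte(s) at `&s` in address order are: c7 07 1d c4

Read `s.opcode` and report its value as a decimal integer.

[0]=0xc7 [1]=0x07 [2]=0x1d [3]=0xc4 (little-endian) → word 0xc41d07c7
lvl [0+:3] = (word>>0) & 0x7 = 7
seq [3+:20] = (word>>3) & 0xfffff = 237816
state [23+:1] = (word>>23) & 0x1 = 0
opcode [24+:6] = (word>>24) & 0x3f = 4  ←
bank [30+:2] = (word>>30) & 0x3 = 3

4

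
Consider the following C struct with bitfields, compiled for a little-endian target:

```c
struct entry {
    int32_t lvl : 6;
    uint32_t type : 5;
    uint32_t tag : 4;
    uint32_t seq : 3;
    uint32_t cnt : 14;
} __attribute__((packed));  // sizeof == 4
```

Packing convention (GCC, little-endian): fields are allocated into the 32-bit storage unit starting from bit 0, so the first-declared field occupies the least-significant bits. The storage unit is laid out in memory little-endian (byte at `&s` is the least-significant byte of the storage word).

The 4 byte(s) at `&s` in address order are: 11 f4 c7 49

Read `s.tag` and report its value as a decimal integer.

[0]=0x11 [1]=0xf4 [2]=0xc7 [3]=0x49 (little-endian) → word 0x49c7f411
lvl [0+:6] = (word>>0) & 0x3f = 17
type [6+:5] = (word>>6) & 0x1f = 16
tag [11+:4] = (word>>11) & 0xf = 14  ←
seq [15+:3] = (word>>15) & 0x7 = 7
cnt [18+:14] = (word>>18) & 0x3fff = 4721

14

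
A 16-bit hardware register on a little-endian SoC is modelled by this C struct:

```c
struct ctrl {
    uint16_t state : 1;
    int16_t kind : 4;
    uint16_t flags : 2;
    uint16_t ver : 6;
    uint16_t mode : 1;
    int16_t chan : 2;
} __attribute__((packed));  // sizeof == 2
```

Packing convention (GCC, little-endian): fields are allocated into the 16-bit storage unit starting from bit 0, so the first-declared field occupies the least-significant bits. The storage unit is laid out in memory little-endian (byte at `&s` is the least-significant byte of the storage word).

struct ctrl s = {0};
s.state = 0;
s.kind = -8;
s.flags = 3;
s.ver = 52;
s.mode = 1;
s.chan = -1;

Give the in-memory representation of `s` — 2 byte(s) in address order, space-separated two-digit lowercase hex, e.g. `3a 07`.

70 fa

state:1 = 0 → 0x0 << 0 → word 0x0000
kind:4 = -8 → 0x8 << 1 → word 0x0010
flags:2 = 3 → 0x3 << 5 → word 0x0070
ver:6 = 52 → 0x34 << 7 → word 0x1a70
mode:1 = 1 → 0x1 << 13 → word 0x3a70
chan:2 = -1 → 0x3 << 14 → word 0xfa70
word = 0xfa70 → little-endian bytes:
  [0]=0x70  [1]=0xfa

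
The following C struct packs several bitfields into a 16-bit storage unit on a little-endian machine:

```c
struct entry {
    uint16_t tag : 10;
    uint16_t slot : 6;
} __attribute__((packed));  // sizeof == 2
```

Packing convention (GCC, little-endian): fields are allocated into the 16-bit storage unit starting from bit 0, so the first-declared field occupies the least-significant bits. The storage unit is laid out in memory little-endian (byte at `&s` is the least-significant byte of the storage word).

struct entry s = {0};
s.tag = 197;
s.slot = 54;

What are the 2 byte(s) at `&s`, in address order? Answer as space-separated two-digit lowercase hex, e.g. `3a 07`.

c5 d8

tag (10b) val=197 bits=0xc5 at bit 0: 0x00c5
slot (6b) val=54 bits=0x36 at bit 10: 0xd8c5
word = 0xd8c5 → little-endian bytes:
  [0]=0xc5  [1]=0xd8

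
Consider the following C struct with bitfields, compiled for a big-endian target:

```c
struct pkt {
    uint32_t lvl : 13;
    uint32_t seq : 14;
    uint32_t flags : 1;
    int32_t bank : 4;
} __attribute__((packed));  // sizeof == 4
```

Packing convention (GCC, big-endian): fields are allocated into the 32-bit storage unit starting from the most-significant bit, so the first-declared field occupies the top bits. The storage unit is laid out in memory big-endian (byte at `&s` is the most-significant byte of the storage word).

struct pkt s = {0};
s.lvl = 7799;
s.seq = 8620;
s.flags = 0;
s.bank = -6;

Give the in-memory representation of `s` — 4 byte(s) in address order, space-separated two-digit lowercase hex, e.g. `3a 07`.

lvl:13 = 7799 → 0x1e77 << 19 → word 0xf3b80000
seq:14 = 8620 → 0x21ac << 5 → word 0xf3bc3580
flags:1 = 0 → 0x0 << 4 → word 0xf3bc3580
bank:4 = -6 → 0xa << 0 → word 0xf3bc358a
word = 0xf3bc358a → big-endian bytes:
  [0]=0xf3  [1]=0xbc  [2]=0x35  [3]=0x8a

f3 bc 35 8a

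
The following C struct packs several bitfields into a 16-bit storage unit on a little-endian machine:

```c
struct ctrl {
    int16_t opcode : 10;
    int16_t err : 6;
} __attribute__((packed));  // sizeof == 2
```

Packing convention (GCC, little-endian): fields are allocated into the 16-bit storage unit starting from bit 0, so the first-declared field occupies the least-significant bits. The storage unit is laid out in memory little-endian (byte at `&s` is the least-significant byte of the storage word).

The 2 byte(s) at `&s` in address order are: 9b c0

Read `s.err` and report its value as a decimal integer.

-16

[0]=0x9b [1]=0xc0 (little-endian) → word 0xc09b
opcode [0+:10] = (word>>0) & 0x3ff = 155
err [10+:6] = (word>>10) & 0x3f = 48  ←
err signed 6b, MSB=1: 48 - 64 = -16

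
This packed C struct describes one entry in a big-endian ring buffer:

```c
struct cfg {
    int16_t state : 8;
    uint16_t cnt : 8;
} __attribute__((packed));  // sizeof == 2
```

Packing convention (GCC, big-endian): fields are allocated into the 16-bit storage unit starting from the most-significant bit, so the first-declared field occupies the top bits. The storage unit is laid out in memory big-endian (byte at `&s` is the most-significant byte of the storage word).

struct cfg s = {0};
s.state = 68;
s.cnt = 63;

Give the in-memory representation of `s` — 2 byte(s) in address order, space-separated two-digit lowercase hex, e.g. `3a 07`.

state:8 = 68 → 0x44 << 8 → word 0x4400
cnt:8 = 63 → 0x3f << 0 → word 0x443f
word = 0x443f → big-endian bytes:
  [0]=0x44  [1]=0x3f

44 3f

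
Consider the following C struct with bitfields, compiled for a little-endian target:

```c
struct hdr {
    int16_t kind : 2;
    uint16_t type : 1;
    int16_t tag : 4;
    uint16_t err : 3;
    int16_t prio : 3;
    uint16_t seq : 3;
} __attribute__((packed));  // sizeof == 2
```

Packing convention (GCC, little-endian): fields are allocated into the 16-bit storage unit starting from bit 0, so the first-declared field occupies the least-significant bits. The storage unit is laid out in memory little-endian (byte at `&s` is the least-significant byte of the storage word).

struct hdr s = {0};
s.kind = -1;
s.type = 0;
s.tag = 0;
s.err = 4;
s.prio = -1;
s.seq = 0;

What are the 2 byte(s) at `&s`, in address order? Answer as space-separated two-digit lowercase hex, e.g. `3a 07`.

kind:2 = -1 → 0x3 << 0 → word 0x0003
type:1 = 0 → 0x0 << 2 → word 0x0003
tag:4 = 0 → 0x0 << 3 → word 0x0003
err:3 = 4 → 0x4 << 7 → word 0x0203
prio:3 = -1 → 0x7 << 10 → word 0x1e03
seq:3 = 0 → 0x0 << 13 → word 0x1e03
word = 0x1e03 → little-endian bytes:
  [0]=0x03  [1]=0x1e

03 1e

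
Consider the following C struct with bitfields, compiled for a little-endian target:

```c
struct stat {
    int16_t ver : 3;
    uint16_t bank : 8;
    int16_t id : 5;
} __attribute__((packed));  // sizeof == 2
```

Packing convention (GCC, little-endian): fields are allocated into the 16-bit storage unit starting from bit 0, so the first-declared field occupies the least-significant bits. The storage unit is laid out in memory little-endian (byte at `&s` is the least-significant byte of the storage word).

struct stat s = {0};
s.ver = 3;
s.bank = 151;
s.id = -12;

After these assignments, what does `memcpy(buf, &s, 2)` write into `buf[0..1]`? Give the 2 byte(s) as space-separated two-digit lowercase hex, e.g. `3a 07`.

bb a4

[0+:3] ver=3 & 0x7 = 0x3; word=0x0003
[3+:8] bank=151 & 0xff = 0x97; word=0x04bb
[11+:5] id=-12 & 0x1f = 0x14; word=0xa4bb
word = 0xa4bb → little-endian bytes:
  [0]=0xbb  [1]=0xa4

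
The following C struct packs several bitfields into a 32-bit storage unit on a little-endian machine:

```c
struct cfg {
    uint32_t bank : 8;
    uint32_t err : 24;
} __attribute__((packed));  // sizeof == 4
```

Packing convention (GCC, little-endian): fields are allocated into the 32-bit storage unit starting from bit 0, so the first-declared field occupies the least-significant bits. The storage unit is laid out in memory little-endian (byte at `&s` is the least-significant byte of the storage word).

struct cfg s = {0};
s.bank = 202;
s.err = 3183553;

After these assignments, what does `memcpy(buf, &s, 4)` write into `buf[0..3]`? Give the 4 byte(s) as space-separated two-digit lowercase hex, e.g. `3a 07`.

bank:8 = 202 → 0xca << 0 → word 0x000000ca
err:24 = 3183553 → 0x3093c1 << 8 → word 0x3093c1ca
word = 0x3093c1ca → little-endian bytes:
  [0]=0xca  [1]=0xc1  [2]=0x93  [3]=0x30

ca c1 93 30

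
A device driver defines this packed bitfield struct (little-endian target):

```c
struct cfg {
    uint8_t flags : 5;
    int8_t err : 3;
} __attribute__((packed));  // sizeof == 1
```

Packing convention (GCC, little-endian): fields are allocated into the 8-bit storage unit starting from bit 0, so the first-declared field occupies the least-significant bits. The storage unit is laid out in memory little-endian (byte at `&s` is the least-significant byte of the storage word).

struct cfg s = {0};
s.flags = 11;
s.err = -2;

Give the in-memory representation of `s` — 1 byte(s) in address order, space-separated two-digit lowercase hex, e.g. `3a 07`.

cb

flags:5 = 11 → 0xb << 0 → word 0x0b
err:3 = -2 → 0x6 << 5 → word 0xcb
word = 0xcb → little-endian bytes:
  [0]=0xcb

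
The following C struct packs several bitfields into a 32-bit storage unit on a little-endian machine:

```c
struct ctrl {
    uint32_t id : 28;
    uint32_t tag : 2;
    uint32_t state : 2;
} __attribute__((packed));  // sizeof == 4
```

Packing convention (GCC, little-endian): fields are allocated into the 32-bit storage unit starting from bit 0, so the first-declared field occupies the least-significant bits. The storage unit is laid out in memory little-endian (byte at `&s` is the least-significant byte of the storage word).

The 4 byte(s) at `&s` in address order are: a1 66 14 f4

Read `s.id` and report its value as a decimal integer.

[0]=0xa1 [1]=0x66 [2]=0x14 [3]=0xf4 (little-endian) → word 0xf41466a1
id [0+:28] = (word>>0) & 0xfffffff = 68445857  ←
tag [28+:2] = (word>>28) & 0x3 = 3
state [30+:2] = (word>>30) & 0x3 = 3

68445857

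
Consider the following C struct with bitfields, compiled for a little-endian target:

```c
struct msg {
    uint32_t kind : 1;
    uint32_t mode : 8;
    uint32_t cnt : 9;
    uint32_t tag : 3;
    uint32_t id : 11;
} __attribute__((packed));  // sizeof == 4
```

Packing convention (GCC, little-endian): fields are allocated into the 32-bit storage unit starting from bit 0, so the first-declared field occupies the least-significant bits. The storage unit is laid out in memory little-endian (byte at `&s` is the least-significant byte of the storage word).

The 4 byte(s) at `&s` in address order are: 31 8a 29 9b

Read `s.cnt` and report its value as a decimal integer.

[0]=0x31 [1]=0x8a [2]=0x29 [3]=0x9b (little-endian) → word 0x9b298a31
kind:1 @ bit 0 → (0x9b298a31>>0)&0x1 = 0x1
mode:8 @ bit 1 → (0x9b298a31>>1)&0xff = 0x18
cnt:9 @ bit 9 → (0x9b298a31>>9)&0x1ff = 0xc5  ←
tag:3 @ bit 18 → (0x9b298a31>>18)&0x7 = 0x2
id:11 @ bit 21 → (0x9b298a31>>21)&0x7ff = 0x4d9

197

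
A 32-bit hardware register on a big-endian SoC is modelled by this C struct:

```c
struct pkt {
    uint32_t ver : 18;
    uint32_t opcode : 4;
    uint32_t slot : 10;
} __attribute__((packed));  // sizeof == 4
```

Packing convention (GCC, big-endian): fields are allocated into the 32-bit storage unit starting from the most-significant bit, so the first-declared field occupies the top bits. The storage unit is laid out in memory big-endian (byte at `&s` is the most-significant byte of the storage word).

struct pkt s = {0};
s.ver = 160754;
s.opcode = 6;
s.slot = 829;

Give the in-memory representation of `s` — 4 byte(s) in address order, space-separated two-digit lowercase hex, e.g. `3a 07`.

9c fc 9b 3d

ver:18 = 160754 → 0x273f2 << 14 → word 0x9cfc8000
opcode:4 = 6 → 0x6 << 10 → word 0x9cfc9800
slot:10 = 829 → 0x33d << 0 → word 0x9cfc9b3d
word = 0x9cfc9b3d → big-endian bytes:
  [0]=0x9c  [1]=0xfc  [2]=0x9b  [3]=0x3d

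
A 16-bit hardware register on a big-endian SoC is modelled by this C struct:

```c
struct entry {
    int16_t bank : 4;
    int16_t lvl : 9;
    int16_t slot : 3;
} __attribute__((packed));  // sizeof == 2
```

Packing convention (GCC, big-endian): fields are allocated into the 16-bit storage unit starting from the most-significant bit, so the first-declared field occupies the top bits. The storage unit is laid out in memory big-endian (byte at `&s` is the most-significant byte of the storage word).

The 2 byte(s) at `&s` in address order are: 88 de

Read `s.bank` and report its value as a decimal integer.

-8

[0]=0x88 [1]=0xde (big-endian) → word 0x88de
bank:4 @ bit 12 → (0x88de>>12)&0xf = 0x8  ←
lvl:9 @ bit 3 → (0x88de>>3)&0x1ff = 0x11b
slot:3 @ bit 0 → (0x88de>>0)&0x7 = 0x6
bank signed 4b, MSB=1: 8 - 16 = -8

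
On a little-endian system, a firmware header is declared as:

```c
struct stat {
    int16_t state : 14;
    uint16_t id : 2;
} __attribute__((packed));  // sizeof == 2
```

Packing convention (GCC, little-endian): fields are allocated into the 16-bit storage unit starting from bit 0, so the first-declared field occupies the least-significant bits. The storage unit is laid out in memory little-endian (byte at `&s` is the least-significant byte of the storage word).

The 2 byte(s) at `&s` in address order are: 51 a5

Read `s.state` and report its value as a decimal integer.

-6831

[0]=0x51 [1]=0xa5 (little-endian) → word 0xa551
state:14 @ bit 0 → (0xa551>>0)&0x3fff = 0x2551  ←
id:2 @ bit 14 → (0xa551>>14)&0x3 = 0x2
state signed 14b, MSB=1: 9553 - 16384 = -6831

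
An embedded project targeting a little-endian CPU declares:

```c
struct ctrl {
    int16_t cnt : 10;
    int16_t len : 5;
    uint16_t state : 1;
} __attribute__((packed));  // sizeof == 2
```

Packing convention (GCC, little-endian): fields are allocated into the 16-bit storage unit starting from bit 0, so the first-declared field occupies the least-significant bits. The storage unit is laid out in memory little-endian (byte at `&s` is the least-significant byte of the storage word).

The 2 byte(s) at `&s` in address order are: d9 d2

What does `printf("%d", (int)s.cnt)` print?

[0]=0xd9 [1]=0xd2 (little-endian) → word 0xd2d9
cnt:10 @ bit 0 → (0xd2d9>>0)&0x3ff = 0x2d9  ←
len:5 @ bit 10 → (0xd2d9>>10)&0x1f = 0x14
state:1 @ bit 15 → (0xd2d9>>15)&0x1 = 0x1
cnt signed 10b, MSB=1: 729 - 1024 = -295

-295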